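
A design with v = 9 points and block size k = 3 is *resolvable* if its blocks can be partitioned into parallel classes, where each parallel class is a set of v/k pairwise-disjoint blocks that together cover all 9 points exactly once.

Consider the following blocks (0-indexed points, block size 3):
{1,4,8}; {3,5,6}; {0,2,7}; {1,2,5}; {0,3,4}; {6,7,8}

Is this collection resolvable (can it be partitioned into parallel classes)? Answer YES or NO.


v = 9, block size k = 3, number of blocks = 6.
For resolvability, blocks must partition into parallel classes of size v/k = 3.
Total blocks must therefore be a multiple of 3: 6 = 3·2 + 0 ⇒ divisible ✓.
Greedy packing gives 2 candidate class(es). Each should be a full parallel class (size 3, covers all 9 points).
  Class 1 (3 blocks): {1,4,8}; {3,5,6}; {0,2,7}. Points covered: [0, 1, 2, 3, 4, 5, 6, 7, 8].
  Class 2 (3 blocks): {1,2,5}; {0,3,4}; {6,7,8}. Points covered: [0, 1, 2, 3, 4, 5, 6, 7, 8].
All classes full (size 3)? YES. All classes cover every point? YES.
Resolvable? YES.

YES


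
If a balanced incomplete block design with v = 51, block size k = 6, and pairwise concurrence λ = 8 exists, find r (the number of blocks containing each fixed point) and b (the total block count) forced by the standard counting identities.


Any 2-(v, k, λ) BIBD satisfies two necessary conditions:
  (i)  Each point sits in r blocks, and counting incidences through any fixed point gives r(k − 1) = λ(v − 1), so r = λ(v − 1)/(k − 1).
  (ii) Total incidences bk = vr, so b = vr/k.
Step 1: r = λ(v − 1)/(k − 1) = 8·(51 − 1)/(6 − 1) = 8·50/5 = 400/5 = 80.
Step 2: b = vr/k = 51·80/6 = 4080/6 = 680.
Check integrality: r = 80 ∈ Z ✓, b = 680 ∈ Z ✓.
(These identities are necessary conditions: they determine r and b for any design with these parameters, but do not by themselves prove that one exists.)

r = 80, b = 680.


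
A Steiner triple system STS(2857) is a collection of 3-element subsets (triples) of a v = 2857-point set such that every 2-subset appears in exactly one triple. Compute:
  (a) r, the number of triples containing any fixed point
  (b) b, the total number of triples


An STS(v) is a 2-(v, 3, 1) BIBD: block size k = 3, λ = 1.
Replication: r(k − 1) = λ(v − 1) ⇒ r·2 = 2857 − 1 = 2856 ⇒ r = 1428.
Block count: bk = vr ⇒ b·3 = 2857·1428 = 4079796 ⇒ b = 1359932.
(Check via b = v(v − 1)/6 = 2857·2856/6 = 8159592/6 = 1359932.)

r = 1428, b = 1359932.


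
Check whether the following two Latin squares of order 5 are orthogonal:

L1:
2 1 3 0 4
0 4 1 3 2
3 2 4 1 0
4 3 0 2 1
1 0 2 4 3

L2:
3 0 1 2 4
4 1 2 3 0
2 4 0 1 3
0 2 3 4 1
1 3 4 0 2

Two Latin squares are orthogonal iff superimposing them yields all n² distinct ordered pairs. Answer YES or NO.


Form the n² = 25 superimposed pairs (L1[i][j], L2[i][j]), row by row (rows and columns indexed from 0):
row 0: (2,3) (1,0) (3,1) (0,2) (4,4)
row 1: (0,4) (4,1) (1,2) (3,3) (2,0)
row 2: (3,2) (2,4) (4,0) (1,1) (0,3)
row 3: (4,0) (3,2) (0,3) (2,4) (1,1)
row 4: (1,1) (0,3) (2,4) (4,0) (3,2)
Orthogonality requires all 25 pairs distinct.
But the pair (4,0) repeats: cell (2,2) has L1 = 4, L2 = 0, and cell (3,0) has L1 = 4, L2 = 0.
A repeated pair means some other pair never occurs (only 15 distinct pairs out of 25), so the squares are not orthogonal.
Conclusion: NO.

NO


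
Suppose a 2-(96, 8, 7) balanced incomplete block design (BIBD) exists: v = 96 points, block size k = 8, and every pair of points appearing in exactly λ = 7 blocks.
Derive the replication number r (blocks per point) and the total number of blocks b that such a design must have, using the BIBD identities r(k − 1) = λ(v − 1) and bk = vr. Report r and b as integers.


Any 2-(v, k, λ) BIBD satisfies two necessary conditions:
  (i)  Each point sits in r blocks, and counting incidences through any fixed point gives r(k − 1) = λ(v − 1), so r = λ(v − 1)/(k − 1).
  (ii) Total incidences bk = vr, so b = vr/k.
Step 1: r = λ(v − 1)/(k − 1) = 7·(96 − 1)/(8 − 1) = 7·95/7 = 665/7 = 95.
Step 2: b = vr/k = 96·95/8 = 9120/8 = 1140.
Check integrality: r = 95 ∈ Z ✓, b = 1140 ∈ Z ✓.
(These identities are necessary conditions: they determine r and b for any design with these parameters, but do not by themselves prove that one exists.)

r = 95, b = 1140.


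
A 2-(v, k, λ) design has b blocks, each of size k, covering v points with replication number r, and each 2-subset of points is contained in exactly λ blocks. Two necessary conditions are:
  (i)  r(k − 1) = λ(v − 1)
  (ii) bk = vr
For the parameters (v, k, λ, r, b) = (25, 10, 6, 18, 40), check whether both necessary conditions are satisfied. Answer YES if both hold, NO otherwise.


Condition (i): r(k − 1) = 18·9 = 162; λ(v − 1) = 6·24 = 144. Match? NO.
Condition (ii): bk = 40·10 = 400; vr = 25·18 = 450. Match? NO.
Both conditions hold? NO.

NO


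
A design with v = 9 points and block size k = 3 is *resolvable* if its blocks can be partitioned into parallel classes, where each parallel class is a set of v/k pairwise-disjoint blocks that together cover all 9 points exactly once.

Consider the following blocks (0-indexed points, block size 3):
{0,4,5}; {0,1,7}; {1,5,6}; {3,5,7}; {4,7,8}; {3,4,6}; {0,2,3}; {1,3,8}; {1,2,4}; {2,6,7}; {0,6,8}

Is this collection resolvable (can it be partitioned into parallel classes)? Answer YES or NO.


v = 9, block size k = 3, number of blocks = 11.
For resolvability, blocks must partition into parallel classes of size v/k = 3.
Total blocks must therefore be a multiple of 3: 11 = 3·3 + 2 ⇒ not divisible ✗.
Resolvable? NO.

NO


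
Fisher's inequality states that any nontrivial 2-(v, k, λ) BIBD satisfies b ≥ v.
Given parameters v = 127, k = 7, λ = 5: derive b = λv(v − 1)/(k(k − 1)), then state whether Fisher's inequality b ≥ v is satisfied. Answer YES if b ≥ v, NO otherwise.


b = λv(v − 1)/(k(k − 1)) = 5·127·126/(7·6) = 80010/42 = 1905.
Compare with v = 127: b ≥ v, so Fisher's inequality holds.

YES


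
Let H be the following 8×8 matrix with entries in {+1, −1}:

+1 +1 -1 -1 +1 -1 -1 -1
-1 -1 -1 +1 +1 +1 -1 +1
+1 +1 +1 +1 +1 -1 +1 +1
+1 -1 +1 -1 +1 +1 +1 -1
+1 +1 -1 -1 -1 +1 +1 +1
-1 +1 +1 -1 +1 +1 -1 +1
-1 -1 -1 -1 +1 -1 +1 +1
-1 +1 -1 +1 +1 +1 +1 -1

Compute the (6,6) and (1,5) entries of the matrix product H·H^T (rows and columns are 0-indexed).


Row 1 of H: [-1, -1, -1, 1, 1, 1, -1, 1].
Row 5 of H: [-1, 1, 1, -1, 1, 1, -1, 1].
Row 6 of H: [-1, -1, -1, -1, 1, -1, 1, 1].
(H·H^T)[6][6] = Σ_j H[6][j]·H[6][j] = (-1)² + (-1)² + (-1)² + (-1)² + (1)² + (-1)² + (1)² + (1)² = 1 + 1 + 1 + 1 + 1 + 1 + 1 + 1 = 8.
(H·H^T)[1][5] = Σ_j H[1][j]·H[5][j] = (-1)·(-1) + (-1)·(1) + (-1)·(1) + (1)·(-1) + (1)·(1) + (1)·(1) + (-1)·(-1) + (1)·(1) = 1 + -1 + -1 + -1 + 1 + 1 + 1 + 1 = 2.
Rows 1 and 5 are not orthogonal (dot product = 2 ≠ 0), so H is not a Hadamard matrix.

(6,6) entry = 8; (1,5) entry = 2.


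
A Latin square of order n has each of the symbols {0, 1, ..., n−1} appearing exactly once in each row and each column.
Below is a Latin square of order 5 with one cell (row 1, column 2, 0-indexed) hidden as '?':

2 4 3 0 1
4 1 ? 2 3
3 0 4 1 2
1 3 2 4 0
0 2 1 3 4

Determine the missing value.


Row 1 contains symbols [1, 2, 3, 4] — missing [0].
Column 2 contains symbols [1, 2, 3, 4] — missing [0].
The missing symbol must appear in both missing sets; intersection = [0].
Therefore the hidden value is 0.

Missing value = 0.


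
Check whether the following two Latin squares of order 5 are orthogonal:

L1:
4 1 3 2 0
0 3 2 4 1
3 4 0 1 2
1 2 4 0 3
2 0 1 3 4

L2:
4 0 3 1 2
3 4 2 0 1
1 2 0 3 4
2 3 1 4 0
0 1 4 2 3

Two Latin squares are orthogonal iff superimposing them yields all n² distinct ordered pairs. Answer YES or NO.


Form the n² = 25 superimposed pairs (L1[i][j], L2[i][j]), row by row (rows and columns indexed from 0):
row 0: (4,4) (1,0) (3,3) (2,1) (0,2)
row 1: (0,3) (3,4) (2,2) (4,0) (1,1)
row 2: (3,1) (4,2) (0,0) (1,3) (2,4)
row 3: (1,2) (2,3) (4,1) (0,4) (3,0)
row 4: (2,0) (0,1) (1,4) (3,2) (4,3)
Orthogonality requires all 25 pairs distinct.
Check by first coordinate: for each symbol s of L1, list the L2 entries in the n cells where L1 = s; they must all differ.
  L1 = 0: L2 entries (in reading order) 2, 3, 0, 4, 1 — all 5 distinct ✓
  L1 = 1: L2 entries (in reading order) 0, 1, 3, 2, 4 — all 5 distinct ✓
  L1 = 2: L2 entries (in reading order) 1, 2, 4, 3, 0 — all 5 distinct ✓
  L1 = 3: L2 entries (in reading order) 3, 4, 1, 0, 2 — all 5 distinct ✓
  L1 = 4: L2 entries (in reading order) 4, 0, 2, 1, 3 — all 5 distinct ✓
Every symbol of L1 meets every symbol of L2 exactly once, so all 25 pairs are distinct (25 of 25).
Conclusion: YES.

YES


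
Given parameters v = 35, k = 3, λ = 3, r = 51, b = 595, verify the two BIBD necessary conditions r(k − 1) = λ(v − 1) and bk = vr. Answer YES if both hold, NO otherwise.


Condition (i): r(k − 1) = 51·2 = 102; λ(v − 1) = 3·34 = 102. Match? YES.
Condition (ii): bk = 595·3 = 1785; vr = 35·51 = 1785. Match? YES.
Both conditions hold? YES.

YES


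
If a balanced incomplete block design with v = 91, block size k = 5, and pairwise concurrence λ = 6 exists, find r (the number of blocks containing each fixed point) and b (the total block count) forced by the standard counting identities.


Any 2-(v, k, λ) BIBD satisfies two necessary conditions:
  (i)  Each point sits in r blocks, and counting incidences through any fixed point gives r(k − 1) = λ(v − 1), so r = λ(v − 1)/(k − 1).
  (ii) Total incidences bk = vr, so b = vr/k.
Step 1: r = λ(v − 1)/(k − 1) = 6·(91 − 1)/(5 − 1) = 6·90/4 = 540/4 = 135.
Step 2: b = vr/k = 91·135/5 = 12285/5 = 2457.
Check integrality: r = 135 ∈ Z ✓, b = 2457 ∈ Z ✓.
(These identities are necessary conditions: they determine r and b for any design with these parameters, but do not by themselves prove that one exists.)

r = 135, b = 2457.


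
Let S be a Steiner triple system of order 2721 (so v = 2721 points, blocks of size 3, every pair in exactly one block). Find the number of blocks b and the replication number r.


An STS(v) is a 2-(v, 3, 1) BIBD: block size k = 3, λ = 1.
Replication: r(k − 1) = λ(v − 1) ⇒ r·2 = 2721 − 1 = 2720 ⇒ r = 1360.
Block count: b = v(v − 1)/6 = 2721·2720/6 = 7401120/6 = 1233520.
(Check via bk = vr: 1233520·3 = 3700560 = 2721·1360 = 3700560 ✓.)

r = 1360, b = 1233520.


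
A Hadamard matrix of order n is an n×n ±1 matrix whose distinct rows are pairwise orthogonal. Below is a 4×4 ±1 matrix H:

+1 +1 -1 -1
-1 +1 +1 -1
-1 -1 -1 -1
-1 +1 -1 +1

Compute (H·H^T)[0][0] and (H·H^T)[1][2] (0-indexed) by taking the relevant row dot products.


Row 0 of H: [1, 1, -1, -1].
Row 1 of H: [-1, 1, 1, -1].
Row 2 of H: [-1, -1, -1, -1].
(H·H^T)[0][0] = Σ_j H[0][j]·H[0][j] = (1)² + (1)² + (-1)² + (-1)² = 1 + 1 + 1 + 1 = 4.
(H·H^T)[1][2] = Σ_j H[1][j]·H[2][j] = (-1)·(-1) + (1)·(-1) + (1)·(-1) + (-1)·(-1) = 1 + -1 + -1 + 1 = 0.
So rows 1 and 2 are orthogonal; the diagonal entry equals n = 4.

(0,0) entry = 4; (1,2) entry = 0.


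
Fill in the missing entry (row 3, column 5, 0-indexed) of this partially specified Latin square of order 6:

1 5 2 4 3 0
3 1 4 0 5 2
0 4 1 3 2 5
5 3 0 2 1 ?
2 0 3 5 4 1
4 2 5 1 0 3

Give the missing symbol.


Row 3 contains symbols [0, 1, 2, 3, 5] — missing [4].
Column 5 contains symbols [0, 1, 2, 3, 5] — missing [4].
The missing symbol must appear in both missing sets; intersection = [4].
Therefore the hidden value is 4.

Missing value = 4.


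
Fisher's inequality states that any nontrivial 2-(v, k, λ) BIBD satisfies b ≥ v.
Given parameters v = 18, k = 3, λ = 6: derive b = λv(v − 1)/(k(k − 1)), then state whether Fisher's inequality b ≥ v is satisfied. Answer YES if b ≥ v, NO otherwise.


r = λ(v − 1)/(k − 1) = 6·17/2 = 51.
b = vr/k = 18·51/3 = 306.
Fisher's inequality: b ≥ v ⇔ 306 ≥ 18? YES.

YES


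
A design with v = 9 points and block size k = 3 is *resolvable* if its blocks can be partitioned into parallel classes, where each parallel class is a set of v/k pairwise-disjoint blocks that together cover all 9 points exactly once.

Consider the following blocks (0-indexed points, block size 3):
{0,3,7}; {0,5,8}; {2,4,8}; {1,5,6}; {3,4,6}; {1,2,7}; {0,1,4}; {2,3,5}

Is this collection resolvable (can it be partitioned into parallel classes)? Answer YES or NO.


v = 9, block size k = 3, number of blocks = 8.
For resolvability, blocks must partition into parallel classes of size v/k = 3.
Total blocks must therefore be a multiple of 3: 8 = 3·2 + 2 ⇒ not divisible ✗.
Resolvable? NO.

NO


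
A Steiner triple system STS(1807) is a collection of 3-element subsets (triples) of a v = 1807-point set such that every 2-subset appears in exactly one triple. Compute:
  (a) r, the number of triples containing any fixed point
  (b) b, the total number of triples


An STS(v) is a 2-(v, 3, 1) BIBD: block size k = 3, λ = 1.
Replication: r(k − 1) = λ(v − 1) ⇒ r·2 = 1807 − 1 = 1806 ⇒ r = 903.
Block count: bk = vr ⇒ b·3 = 1807·903 = 1631721 ⇒ b = 543907.
(Check via b = v(v − 1)/6 = 1807·1806/6 = 3263442/6 = 543907.)

r = 903, b = 543907.


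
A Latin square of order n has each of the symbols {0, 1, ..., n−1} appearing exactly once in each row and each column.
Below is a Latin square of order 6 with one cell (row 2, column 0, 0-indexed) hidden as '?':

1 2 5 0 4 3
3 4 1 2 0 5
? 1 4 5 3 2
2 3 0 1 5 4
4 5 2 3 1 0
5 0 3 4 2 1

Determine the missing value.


Row 2 contains symbols [1, 2, 3, 4, 5] — missing [0].
Column 0 contains symbols [1, 2, 3, 4, 5] — missing [0].
The missing symbol must appear in both missing sets; intersection = [0].
Therefore the hidden value is 0.

Missing value = 0.


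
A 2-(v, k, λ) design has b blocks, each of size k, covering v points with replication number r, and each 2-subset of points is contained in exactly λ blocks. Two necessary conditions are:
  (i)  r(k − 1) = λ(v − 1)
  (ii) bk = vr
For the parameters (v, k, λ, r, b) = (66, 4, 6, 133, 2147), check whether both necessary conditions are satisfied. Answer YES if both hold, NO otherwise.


Condition (i): r(k − 1) = 133·3 = 399; λ(v − 1) = 6·65 = 390. Match? NO.
Condition (ii): bk = 2147·4 = 8588; vr = 66·133 = 8778. Match? NO.
Both conditions hold? NO.

NO


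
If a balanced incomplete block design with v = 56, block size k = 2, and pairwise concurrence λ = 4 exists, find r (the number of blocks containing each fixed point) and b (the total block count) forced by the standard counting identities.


Any 2-(v, k, λ) BIBD satisfies two necessary conditions:
  (i)  Each point sits in r blocks, and counting incidences through any fixed point gives r(k − 1) = λ(v − 1), so r = λ(v − 1)/(k − 1).
  (ii) Total incidences bk = vr, so b = vr/k.
Step 1: r = λ(v − 1)/(k − 1) = 4·(56 − 1)/(2 − 1) = 4·55/1 = 220/1 = 220.
Step 2: b = vr/k = 56·220/2 = 12320/2 = 6160.
Check integrality: r = 220 ∈ Z ✓, b = 6160 ∈ Z ✓.
(These identities are necessary conditions: they determine r and b for any design with these parameters, but do not by themselves prove that one exists.)

r = 220, b = 6160.


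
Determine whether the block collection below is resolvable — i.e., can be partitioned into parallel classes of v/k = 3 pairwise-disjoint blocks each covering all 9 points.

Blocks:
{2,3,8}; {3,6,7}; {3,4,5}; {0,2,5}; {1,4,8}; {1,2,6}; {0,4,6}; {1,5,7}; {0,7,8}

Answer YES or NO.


v = 9, block size k = 3, number of blocks = 9.
For resolvability, blocks must partition into parallel classes of size v/k = 3.
Total blocks must therefore be a multiple of 3: 9 = 3·3 + 0 ⇒ divisible ✓.
Greedy packing gives 3 candidate class(es). Each should be a full parallel class (size 3, covers all 9 points).
  Class 1 (3 blocks): {2,3,8}; {0,4,6}; {1,5,7}. Points covered: [0, 1, 2, 3, 4, 5, 6, 7, 8].
  Class 2 (3 blocks): {3,6,7}; {0,2,5}; {1,4,8}. Points covered: [0, 1, 2, 3, 4, 5, 6, 7, 8].
  Class 3 (3 blocks): {3,4,5}; {1,2,6}; {0,7,8}. Points covered: [0, 1, 2, 3, 4, 5, 6, 7, 8].
All classes full (size 3)? YES. All classes cover every point? YES.
Resolvable? YES.

YES


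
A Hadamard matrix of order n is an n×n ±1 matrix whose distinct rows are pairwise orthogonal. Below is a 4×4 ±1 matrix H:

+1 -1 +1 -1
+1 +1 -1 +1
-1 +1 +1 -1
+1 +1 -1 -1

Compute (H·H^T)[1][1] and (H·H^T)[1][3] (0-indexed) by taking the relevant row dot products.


Row 1 of H: [1, 1, -1, 1].
Row 3 of H: [1, 1, -1, -1].
(H·H^T)[1][1] = Σ_j H[1][j]·H[1][j] = (1)² + (1)² + (-1)² + (1)² = 1 + 1 + 1 + 1 = 4.
(H·H^T)[1][3] = Σ_j H[1][j]·H[3][j] = (1)·(1) + (1)·(1) + (-1)·(-1) + (1)·(-1) = 1 + 1 + 1 + -1 = 2.
Rows 1 and 3 are not orthogonal (dot product = 2 ≠ 0), so H is not a Hadamard matrix.

(1,1) entry = 4; (1,3) entry = 2.


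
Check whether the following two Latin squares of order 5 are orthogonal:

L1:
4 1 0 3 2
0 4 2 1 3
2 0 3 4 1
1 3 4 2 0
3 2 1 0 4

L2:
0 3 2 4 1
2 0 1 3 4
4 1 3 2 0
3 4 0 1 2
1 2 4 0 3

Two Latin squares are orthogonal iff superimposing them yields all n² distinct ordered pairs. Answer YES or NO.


Form the n² = 25 superimposed pairs (L1[i][j], L2[i][j]), row by row (rows and columns indexed from 0):
row 0: (4,0) (1,3) (0,2) (3,4) (2,1)
row 1: (0,2) (4,0) (2,1) (1,3) (3,4)
row 2: (2,4) (0,1) (3,3) (4,2) (1,0)
row 3: (1,3) (3,4) (4,0) (2,1) (0,2)
row 4: (3,1) (2,2) (1,4) (0,0) (4,3)
Orthogonality requires all 25 pairs distinct.
But the pair (0,2) repeats: cell (0,2) has L1 = 0, L2 = 2, and cell (1,0) has L1 = 0, L2 = 2.
A repeated pair means some other pair never occurs (only 15 distinct pairs out of 25), so the squares are not orthogonal.
Conclusion: NO.

NO


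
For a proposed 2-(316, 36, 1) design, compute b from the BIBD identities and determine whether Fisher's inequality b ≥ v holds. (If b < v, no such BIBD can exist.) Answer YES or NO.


r = λ(v − 1)/(k − 1) = 1·315/35 = 9.
b = vr/k = 316·9/36 = 79.
Fisher's inequality: b ≥ v ⇔ 79 ≥ 316? NO.

NO


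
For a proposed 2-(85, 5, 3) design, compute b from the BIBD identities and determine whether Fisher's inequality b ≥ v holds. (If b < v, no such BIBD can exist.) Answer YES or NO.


r = λ(v − 1)/(k − 1) = 3·84/4 = 63.
b = vr/k = 85·63/5 = 1071.
Fisher's inequality: b ≥ v ⇔ 1071 ≥ 85? YES.

YES


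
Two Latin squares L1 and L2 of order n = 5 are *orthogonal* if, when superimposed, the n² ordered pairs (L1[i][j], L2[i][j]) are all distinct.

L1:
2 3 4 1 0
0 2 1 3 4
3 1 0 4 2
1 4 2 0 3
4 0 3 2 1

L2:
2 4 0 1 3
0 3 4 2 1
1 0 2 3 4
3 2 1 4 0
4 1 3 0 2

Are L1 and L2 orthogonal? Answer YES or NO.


Form the n² = 25 superimposed pairs (L1[i][j], L2[i][j]), row by row (rows and columns indexed from 0):
row 0: (2,2) (3,4) (4,0) (1,1) (0,3)
row 1: (0,0) (2,3) (1,4) (3,2) (4,1)
row 2: (3,1) (1,0) (0,2) (4,3) (2,4)
row 3: (1,3) (4,2) (2,1) (0,4) (3,0)
row 4: (4,4) (0,1) (3,3) (2,0) (1,2)
Orthogonality requires all 25 pairs distinct.
Check by first coordinate: for each symbol s of L1, list the L2 entries in the n cells where L1 = s; they must all differ.
  L1 = 0: L2 entries (in reading order) 3, 0, 2, 4, 1 — all 5 distinct ✓
  L1 = 1: L2 entries (in reading order) 1, 4, 0, 3, 2 — all 5 distinct ✓
  L1 = 2: L2 entries (in reading order) 2, 3, 4, 1, 0 — all 5 distinct ✓
  L1 = 3: L2 entries (in reading order) 4, 2, 1, 0, 3 — all 5 distinct ✓
  L1 = 4: L2 entries (in reading order) 0, 1, 3, 2, 4 — all 5 distinct ✓
Every symbol of L1 meets every symbol of L2 exactly once, so all 25 pairs are distinct (25 of 25).
Conclusion: YES.

YES


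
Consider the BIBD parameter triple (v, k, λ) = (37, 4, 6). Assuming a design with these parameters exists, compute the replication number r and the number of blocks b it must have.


Any 2-(v, k, λ) BIBD satisfies two necessary conditions:
  (i)  Each point sits in r blocks, and counting incidences through any fixed point gives r(k − 1) = λ(v − 1), so r = λ(v − 1)/(k − 1).
  (ii) Total incidences bk = vr, so b = vr/k.
Step 1: r = λ(v − 1)/(k − 1) = 6·(37 − 1)/(4 − 1) = 6·36/3 = 216/3 = 72.
Step 2: b = vr/k = 37·72/4 = 2664/4 = 666.
Check integrality: r = 72 ∈ Z ✓, b = 666 ∈ Z ✓.
(These identities are necessary conditions: they determine r and b for any design with these parameters, but do not by themselves prove that one exists.)

r = 72, b = 666.


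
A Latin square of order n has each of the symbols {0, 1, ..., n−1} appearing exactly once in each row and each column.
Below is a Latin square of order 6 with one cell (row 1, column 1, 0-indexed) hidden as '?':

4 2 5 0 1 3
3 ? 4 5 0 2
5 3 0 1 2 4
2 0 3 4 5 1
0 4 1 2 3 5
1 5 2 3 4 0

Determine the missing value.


Row 1 contains symbols [0, 2, 3, 4, 5] — missing [1].
Column 1 contains symbols [0, 2, 3, 4, 5] — missing [1].
The missing symbol must appear in both missing sets; intersection = [1].
Therefore the hidden value is 1.

Missing value = 1.


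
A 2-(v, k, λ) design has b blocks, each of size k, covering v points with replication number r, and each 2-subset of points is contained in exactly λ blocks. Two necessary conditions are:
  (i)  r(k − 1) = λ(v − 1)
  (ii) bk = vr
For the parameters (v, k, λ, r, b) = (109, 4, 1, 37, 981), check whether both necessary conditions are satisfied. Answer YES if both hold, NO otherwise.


Condition (i): r(k − 1) = 37·3 = 111; λ(v − 1) = 1·108 = 108. Match? NO.
Condition (ii): bk = 981·4 = 3924; vr = 109·37 = 4033. Match? NO.
Both conditions hold? NO.

NO


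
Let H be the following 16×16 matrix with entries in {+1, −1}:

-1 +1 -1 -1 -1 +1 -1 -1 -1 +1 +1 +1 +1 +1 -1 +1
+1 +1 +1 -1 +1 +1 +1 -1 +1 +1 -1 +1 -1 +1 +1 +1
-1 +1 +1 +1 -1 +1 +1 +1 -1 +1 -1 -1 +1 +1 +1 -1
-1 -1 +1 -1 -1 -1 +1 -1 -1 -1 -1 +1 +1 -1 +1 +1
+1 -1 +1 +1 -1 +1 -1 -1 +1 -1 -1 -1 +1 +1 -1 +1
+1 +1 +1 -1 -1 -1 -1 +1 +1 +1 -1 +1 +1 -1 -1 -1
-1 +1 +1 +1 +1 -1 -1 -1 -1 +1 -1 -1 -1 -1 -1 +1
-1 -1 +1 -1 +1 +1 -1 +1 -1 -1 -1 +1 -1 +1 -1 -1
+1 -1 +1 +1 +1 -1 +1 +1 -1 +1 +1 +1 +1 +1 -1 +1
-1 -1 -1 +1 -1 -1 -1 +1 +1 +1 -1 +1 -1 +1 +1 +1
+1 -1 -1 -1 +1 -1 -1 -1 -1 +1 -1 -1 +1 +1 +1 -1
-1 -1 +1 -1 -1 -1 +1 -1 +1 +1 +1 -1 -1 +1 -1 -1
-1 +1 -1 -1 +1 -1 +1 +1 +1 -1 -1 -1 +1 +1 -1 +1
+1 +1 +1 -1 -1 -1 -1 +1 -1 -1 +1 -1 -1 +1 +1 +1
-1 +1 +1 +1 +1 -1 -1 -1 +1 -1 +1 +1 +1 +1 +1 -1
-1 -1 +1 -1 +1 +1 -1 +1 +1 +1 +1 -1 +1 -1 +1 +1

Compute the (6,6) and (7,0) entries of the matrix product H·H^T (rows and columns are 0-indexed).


Row 0 of H: [-1, 1, -1, -1, -1, 1, -1, -1, -1, 1, 1, 1, 1, 1, -1, 1].
Row 6 of H: [-1, 1, 1, 1, 1, -1, -1, -1, -1, 1, -1, -1, -1, -1, -1, 1].
Row 7 of H: [-1, -1, 1, -1, 1, 1, -1, 1, -1, -1, -1, 1, -1, 1, -1, -1].
(H·H^T)[6][6] = Σ_j H[6][j]·H[6][j] = (-1)² + (1)² + (1)² + (1)² + (1)² + (-1)² + (-1)² + (-1)² + (-1)² + (1)² + (-1)² + (-1)² + (-1)² + (-1)² + (-1)² + (1)² = 1 + 1 + 1 + 1 + 1 + 1 + 1 + 1 + 1 + 1 + 1 + 1 + 1 + 1 + 1 + 1 = 16.
(H·H^T)[7][0] = Σ_j H[7][j]·H[0][j] = (-1)·(-1) + (-1)·(1) + (1)·(-1) + (-1)·(-1) + (1)·(-1) + (1)·(1) + (-1)·(-1) + (1)·(-1) + (-1)·(-1) + (-1)·(1) + (-1)·(1) + (1)·(1) + (-1)·(1) + (1)·(1) + (-1)·(-1) + (-1)·(1) = 1 + -1 + -1 + 1 + -1 + 1 + 1 + -1 + 1 + -1 + -1 + 1 + -1 + 1 + 1 + -1 = 0.
So rows 7 and 0 are orthogonal; the diagonal entry equals n = 16.

(6,6) entry = 16; (7,0) entry = 0.


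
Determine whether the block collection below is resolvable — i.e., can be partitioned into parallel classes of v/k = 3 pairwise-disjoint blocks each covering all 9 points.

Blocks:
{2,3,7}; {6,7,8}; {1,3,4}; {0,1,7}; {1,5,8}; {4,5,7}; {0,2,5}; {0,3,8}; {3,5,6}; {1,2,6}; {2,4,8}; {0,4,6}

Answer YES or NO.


v = 9, block size k = 3, number of blocks = 12.
For resolvability, blocks must partition into parallel classes of size v/k = 3.
Total blocks must therefore be a multiple of 3: 12 = 3·4 + 0 ⇒ divisible ✓.
Greedy packing gives 4 candidate class(es). Each should be a full parallel class (size 3, covers all 9 points).
  Class 1 (3 blocks): {2,3,7}; {1,5,8}; {0,4,6}. Points covered: [0, 1, 2, 3, 4, 5, 6, 7, 8].
  Class 2 (3 blocks): {6,7,8}; {1,3,4}; {0,2,5}. Points covered: [0, 1, 2, 3, 4, 5, 6, 7, 8].
  Class 3 (3 blocks): {0,1,7}; {3,5,6}; {2,4,8}. Points covered: [0, 1, 2, 3, 4, 5, 6, 7, 8].
  Class 4 (3 blocks): {4,5,7}; {0,3,8}; {1,2,6}. Points covered: [0, 1, 2, 3, 4, 5, 6, 7, 8].
All classes full (size 3)? YES. All classes cover every point? YES.
Resolvable? YES.

YES


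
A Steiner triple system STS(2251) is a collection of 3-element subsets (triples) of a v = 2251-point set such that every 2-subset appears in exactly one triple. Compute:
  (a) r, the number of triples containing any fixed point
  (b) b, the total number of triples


An STS(v) is a 2-(v, 3, 1) BIBD: block size k = 3, λ = 1.
Replication: r(k − 1) = λ(v − 1) ⇒ r·2 = 2251 − 1 = 2250 ⇒ r = 1125.
Block count: b = v(v − 1)/6 = 2251·2250/6 = 5064750/6 = 844125.
(Check via bk = vr: 844125·3 = 2532375 = 2251·1125 = 2532375 ✓.)

r = 1125, b = 844125.


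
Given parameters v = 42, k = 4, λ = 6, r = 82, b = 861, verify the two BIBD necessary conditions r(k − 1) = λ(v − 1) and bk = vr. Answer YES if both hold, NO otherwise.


Condition (i): r(k − 1) = 82·3 = 246; λ(v − 1) = 6·41 = 246. Match? YES.
Condition (ii): bk = 861·4 = 3444; vr = 42·82 = 3444. Match? YES.
Both conditions hold? YES.

YES


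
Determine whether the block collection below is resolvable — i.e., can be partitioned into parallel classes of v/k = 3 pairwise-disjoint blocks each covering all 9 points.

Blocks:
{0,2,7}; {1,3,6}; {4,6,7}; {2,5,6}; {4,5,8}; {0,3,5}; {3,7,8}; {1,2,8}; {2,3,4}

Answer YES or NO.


v = 9, block size k = 3, number of blocks = 9.
For resolvability, blocks must partition into parallel classes of size v/k = 3.
Total blocks must therefore be a multiple of 3: 9 = 3·3 + 0 ⇒ divisible ✓.
Consider block {2,5,6}. The only other block(s) in the collection disjoint from it are {3,7,8} — just 1 block(s). Any parallel class containing {2,5,6} would need 2 other blocks each disjoint from it, so no parallel class of size 3 can contain {2,5,6}.
Since every block must belong to some parallel class in a resolution, the collection cannot be partitioned into parallel classes.
Resolvable? NO.

NO


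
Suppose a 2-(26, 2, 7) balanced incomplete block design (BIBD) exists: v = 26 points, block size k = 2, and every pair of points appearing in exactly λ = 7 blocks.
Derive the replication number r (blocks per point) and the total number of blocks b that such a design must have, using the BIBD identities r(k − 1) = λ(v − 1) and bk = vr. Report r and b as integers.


Any 2-(v, k, λ) BIBD satisfies two necessary conditions:
  (i)  Each point sits in r blocks, and counting incidences through any fixed point gives r(k − 1) = λ(v − 1), so r = λ(v − 1)/(k − 1).
  (ii) Total incidences bk = vr, so b = vr/k.
Step 1: r = λ(v − 1)/(k − 1) = 7·(26 − 1)/(2 − 1) = 7·25/1 = 175/1 = 175.
Step 2: b = vr/k = 26·175/2 = 4550/2 = 2275.
Check integrality: r = 175 ∈ Z ✓, b = 2275 ∈ Z ✓.
(These identities are necessary conditions: they determine r and b for any design with these parameters, but do not by themselves prove that one exists.)

r = 175, b = 2275.


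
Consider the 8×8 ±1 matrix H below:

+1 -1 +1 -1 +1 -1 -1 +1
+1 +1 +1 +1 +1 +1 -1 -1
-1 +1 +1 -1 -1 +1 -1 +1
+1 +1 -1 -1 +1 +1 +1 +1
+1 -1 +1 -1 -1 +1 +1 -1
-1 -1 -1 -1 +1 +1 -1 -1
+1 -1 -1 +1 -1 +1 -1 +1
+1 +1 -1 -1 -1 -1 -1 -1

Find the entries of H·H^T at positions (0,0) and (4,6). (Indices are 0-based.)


Row 0 of H: [1, -1, 1, -1, 1, -1, -1, 1].
Row 4 of H: [1, -1, 1, -1, -1, 1, 1, -1].
Row 6 of H: [1, -1, -1, 1, -1, 1, -1, 1].
(H·H^T)[0][0] = Σ_j H[0][j]·H[0][j] = (1)² + (-1)² + (1)² + (-1)² + (1)² + (-1)² + (-1)² + (1)² = 1 + 1 + 1 + 1 + 1 + 1 + 1 + 1 = 8.
(H·H^T)[4][6] = Σ_j H[4][j]·H[6][j] = (1)·(1) + (-1)·(-1) + (1)·(-1) + (-1)·(1) + (-1)·(-1) + (1)·(1) + (1)·(-1) + (-1)·(1) = 1 + 1 + -1 + -1 + 1 + 1 + -1 + -1 = 0.
So rows 4 and 6 are orthogonal; the diagonal entry equals n = 8.

(0,0) entry = 8; (4,6) entry = 0.


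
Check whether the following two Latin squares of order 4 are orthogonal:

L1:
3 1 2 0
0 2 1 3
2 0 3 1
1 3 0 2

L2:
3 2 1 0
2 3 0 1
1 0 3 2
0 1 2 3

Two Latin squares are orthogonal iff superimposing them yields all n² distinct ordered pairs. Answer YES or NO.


Form the n² = 16 superimposed pairs (L1[i][j], L2[i][j]), row by row (rows and columns indexed from 0):
row 0: (3,3) (1,2) (2,1) (0,0)
row 1: (0,2) (2,3) (1,0) (3,1)
row 2: (2,1) (0,0) (3,3) (1,2)
row 3: (1,0) (3,1) (0,2) (2,3)
Orthogonality requires all 16 pairs distinct.
But the pair (2,1) repeats: cell (0,2) has L1 = 2, L2 = 1, and cell (2,0) has L1 = 2, L2 = 1.
A repeated pair means some other pair never occurs (only 8 distinct pairs out of 16), so the squares are not orthogonal.
Conclusion: NO.

NO


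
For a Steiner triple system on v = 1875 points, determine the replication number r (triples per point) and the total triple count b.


An STS(v) is a 2-(v, 3, 1) BIBD: block size k = 3, λ = 1.
Replication: r(k − 1) = λ(v − 1) ⇒ r·2 = 1875 − 1 = 1874 ⇒ r = 937.
Block count: bk = vr ⇒ b·3 = 1875·937 = 1756875 ⇒ b = 585625.
(Check via b = v(v − 1)/6 = 1875·1874/6 = 3513750/6 = 585625.)

r = 937, b = 585625.


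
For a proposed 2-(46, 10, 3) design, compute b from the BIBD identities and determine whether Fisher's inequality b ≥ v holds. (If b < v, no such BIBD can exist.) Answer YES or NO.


r = λ(v − 1)/(k − 1) = 3·45/9 = 15.
b = vr/k = 46·15/10 = 69.
Fisher's inequality: b ≥ v ⇔ 69 ≥ 46? YES.

YES


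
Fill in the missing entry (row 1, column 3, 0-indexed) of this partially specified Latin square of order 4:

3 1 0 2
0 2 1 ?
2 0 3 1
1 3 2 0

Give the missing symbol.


Row 1 contains symbols [0, 1, 2] — missing [3].
Column 3 contains symbols [0, 1, 2] — missing [3].
The missing symbol must appear in both missing sets; intersection = [3].
Therefore the hidden value is 3.

Missing value = 3.


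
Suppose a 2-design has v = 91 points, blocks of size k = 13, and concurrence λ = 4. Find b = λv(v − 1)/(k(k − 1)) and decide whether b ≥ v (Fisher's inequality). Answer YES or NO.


r = λ(v − 1)/(k − 1) = 4·90/12 = 30.
b = vr/k = 91·30/13 = 210.
Fisher's inequality: b ≥ v ⇔ 210 ≥ 91? YES.

YES


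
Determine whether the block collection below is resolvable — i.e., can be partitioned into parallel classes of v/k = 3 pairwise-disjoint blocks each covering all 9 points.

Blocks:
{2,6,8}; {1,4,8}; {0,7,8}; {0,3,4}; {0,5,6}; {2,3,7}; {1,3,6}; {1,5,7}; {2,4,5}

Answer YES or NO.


v = 9, block size k = 3, number of blocks = 9.
For resolvability, blocks must partition into parallel classes of size v/k = 3.
Total blocks must therefore be a multiple of 3: 9 = 3·3 + 0 ⇒ divisible ✓.
Greedy packing gives 3 candidate class(es). Each should be a full parallel class (size 3, covers all 9 points).
  Class 1 (3 blocks): {2,6,8}; {0,3,4}; {1,5,7}. Points covered: [0, 1, 2, 3, 4, 5, 6, 7, 8].
  Class 2 (3 blocks): {1,4,8}; {0,5,6}; {2,3,7}. Points covered: [0, 1, 2, 3, 4, 5, 6, 7, 8].
  Class 3 (3 blocks): {0,7,8}; {1,3,6}; {2,4,5}. Points covered: [0, 1, 2, 3, 4, 5, 6, 7, 8].
All classes full (size 3)? YES. All classes cover every point? YES.
Resolvable? YES.

YES


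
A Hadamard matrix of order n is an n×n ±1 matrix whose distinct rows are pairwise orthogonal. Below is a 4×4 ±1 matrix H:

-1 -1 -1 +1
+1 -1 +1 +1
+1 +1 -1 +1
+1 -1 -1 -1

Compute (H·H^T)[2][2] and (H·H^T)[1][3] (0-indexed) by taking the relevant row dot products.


Row 1 of H: [1, -1, 1, 1].
Row 2 of H: [1, 1, -1, 1].
Row 3 of H: [1, -1, -1, -1].
(H·H^T)[2][2] = Σ_j H[2][j]·H[2][j] = (1)² + (1)² + (-1)² + (1)² = 1 + 1 + 1 + 1 = 4.
(H·H^T)[1][3] = Σ_j H[1][j]·H[3][j] = (1)·(1) + (-1)·(-1) + (1)·(-1) + (1)·(-1) = 1 + 1 + -1 + -1 = 0.
So rows 1 and 3 are orthogonal; the diagonal entry equals n = 4.

(2,2) entry = 4; (1,3) entry = 0.


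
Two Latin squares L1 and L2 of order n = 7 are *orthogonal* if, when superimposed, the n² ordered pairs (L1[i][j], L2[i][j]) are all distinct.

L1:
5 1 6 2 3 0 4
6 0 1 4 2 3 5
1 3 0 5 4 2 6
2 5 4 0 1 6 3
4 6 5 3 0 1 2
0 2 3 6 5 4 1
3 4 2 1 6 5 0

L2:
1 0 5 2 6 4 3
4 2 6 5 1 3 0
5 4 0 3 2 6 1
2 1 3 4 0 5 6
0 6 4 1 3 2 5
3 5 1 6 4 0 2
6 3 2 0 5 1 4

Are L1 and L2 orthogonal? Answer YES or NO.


Form the n² = 49 superimposed pairs (L1[i][j], L2[i][j]), row by row (rows and columns indexed from 0):
row 0: (5,1) (1,0) (6,5) (2,2) (3,6) (0,4) (4,3)
row 1: (6,4) (0,2) (1,6) (4,5) (2,1) (3,3) (5,0)
row 2: (1,5) (3,4) (0,0) (5,3) (4,2) (2,6) (6,1)
row 3: (2,2) (5,1) (4,3) (0,4) (1,0) (6,5) (3,6)
row 4: (4,0) (6,6) (5,4) (3,1) (0,3) (1,2) (2,5)
row 5: (0,3) (2,5) (3,1) (6,6) (5,4) (4,0) (1,2)
row 6: (3,6) (4,3) (2,2) (1,0) (6,5) (5,1) (0,4)
Orthogonality requires all 49 pairs distinct.
But the pair (2,2) repeats: cell (0,3) has L1 = 2, L2 = 2, and cell (3,0) has L1 = 2, L2 = 2.
A repeated pair means some other pair never occurs (only 28 distinct pairs out of 49), so the squares are not orthogonal.
Conclusion: NO.

NO


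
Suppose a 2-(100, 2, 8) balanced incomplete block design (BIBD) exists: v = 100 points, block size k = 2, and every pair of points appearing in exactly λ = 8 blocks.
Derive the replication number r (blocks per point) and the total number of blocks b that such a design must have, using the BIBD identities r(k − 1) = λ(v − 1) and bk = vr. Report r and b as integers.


Any 2-(v, k, λ) BIBD satisfies two necessary conditions:
  (i)  Each point sits in r blocks, and counting incidences through any fixed point gives r(k − 1) = λ(v − 1), so r = λ(v − 1)/(k − 1).
  (ii) Total incidences bk = vr, so b = vr/k.
Step 1: r = λ(v − 1)/(k − 1) = 8·(100 − 1)/(2 − 1) = 8·99/1 = 792/1 = 792.
Step 2: b = vr/k = 100·792/2 = 79200/2 = 39600.
Check integrality: r = 792 ∈ Z ✓, b = 39600 ∈ Z ✓.
(These identities are necessary conditions: they determine r and b for any design with these parameters, but do not by themselves prove that one exists.)

r = 792, b = 39600.


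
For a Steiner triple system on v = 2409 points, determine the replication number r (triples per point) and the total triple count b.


An STS(v) is a 2-(v, 3, 1) BIBD: block size k = 3, λ = 1.
Replication: r(k − 1) = λ(v − 1) ⇒ r·2 = 2409 − 1 = 2408 ⇒ r = 1204.
Block count: b = v(v − 1)/6 = 2409·2408/6 = 5800872/6 = 966812.
(Check via bk = vr: 966812·3 = 2900436 = 2409·1204 = 2900436 ✓.)

r = 1204, b = 966812.


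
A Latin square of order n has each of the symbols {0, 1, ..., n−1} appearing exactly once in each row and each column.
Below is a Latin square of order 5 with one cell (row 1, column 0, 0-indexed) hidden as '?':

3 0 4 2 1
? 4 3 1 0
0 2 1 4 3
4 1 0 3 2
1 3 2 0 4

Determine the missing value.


Row 1 contains symbols [0, 1, 3, 4] — missing [2].
Column 0 contains symbols [0, 1, 3, 4] — missing [2].
The missing symbol must appear in both missing sets; intersection = [2].
Therefore the hidden value is 2.

Missing value = 2.


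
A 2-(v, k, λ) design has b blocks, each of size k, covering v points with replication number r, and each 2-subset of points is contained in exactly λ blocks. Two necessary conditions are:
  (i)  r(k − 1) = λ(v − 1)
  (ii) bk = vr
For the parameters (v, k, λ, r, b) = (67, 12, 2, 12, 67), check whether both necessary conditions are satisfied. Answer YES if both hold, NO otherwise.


Condition (i): r(k − 1) = 12·11 = 132; λ(v − 1) = 2·66 = 132. Match? YES.
Condition (ii): bk = 67·12 = 804; vr = 67·12 = 804. Match? YES.
Both conditions hold? YES.

YES


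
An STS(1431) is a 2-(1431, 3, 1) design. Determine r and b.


An STS(v) is a 2-(v, 3, 1) BIBD: block size k = 3, λ = 1.
Replication: r(k − 1) = λ(v − 1) ⇒ r·2 = 1431 − 1 = 1430 ⇒ r = 715.
Block count: bk = vr ⇒ b·3 = 1431·715 = 1023165 ⇒ b = 341055.

r = 715, b = 341055.


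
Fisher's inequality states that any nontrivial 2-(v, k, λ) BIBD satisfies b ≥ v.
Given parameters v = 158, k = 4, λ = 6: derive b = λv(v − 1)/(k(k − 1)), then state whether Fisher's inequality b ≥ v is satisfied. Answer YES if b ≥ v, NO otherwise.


r = λ(v − 1)/(k − 1) = 6·157/3 = 314.
b = vr/k = 158·314/4 = 12403.
Fisher's inequality: b ≥ v ⇔ 12403 ≥ 158? YES.

YES


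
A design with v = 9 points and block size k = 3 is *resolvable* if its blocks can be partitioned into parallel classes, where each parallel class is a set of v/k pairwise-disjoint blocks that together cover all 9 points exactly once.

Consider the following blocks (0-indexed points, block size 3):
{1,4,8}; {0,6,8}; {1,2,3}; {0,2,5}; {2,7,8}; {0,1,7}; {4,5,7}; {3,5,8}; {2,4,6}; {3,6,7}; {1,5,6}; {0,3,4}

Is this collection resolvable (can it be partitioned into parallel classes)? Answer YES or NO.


v = 9, block size k = 3, number of blocks = 12.
For resolvability, blocks must partition into parallel classes of size v/k = 3.
Total blocks must therefore be a multiple of 3: 12 = 3·4 + 0 ⇒ divisible ✓.
Greedy packing gives 4 candidate class(es). Each should be a full parallel class (size 3, covers all 9 points).
  Class 1 (3 blocks): {1,4,8}; {0,2,5}; {3,6,7}. Points covered: [0, 1, 2, 3, 4, 5, 6, 7, 8].
  Class 2 (3 blocks): {0,6,8}; {1,2,3}; {4,5,7}. Points covered: [0, 1, 2, 3, 4, 5, 6, 7, 8].
  Class 3 (3 blocks): {2,7,8}; {1,5,6}; {0,3,4}. Points covered: [0, 1, 2, 3, 4, 5, 6, 7, 8].
  Class 4 (3 blocks): {0,1,7}; {3,5,8}; {2,4,6}. Points covered: [0, 1, 2, 3, 4, 5, 6, 7, 8].
All classes full (size 3)? YES. All classes cover every point? YES.
Resolvable? YES.

YES


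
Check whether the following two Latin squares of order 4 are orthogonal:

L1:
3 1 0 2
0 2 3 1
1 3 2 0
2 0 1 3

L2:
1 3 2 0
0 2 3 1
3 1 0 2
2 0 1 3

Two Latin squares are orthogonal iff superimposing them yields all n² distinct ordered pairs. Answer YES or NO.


Form the n² = 16 superimposed pairs (L1[i][j], L2[i][j]), row by row (rows and columns indexed from 0):
row 0: (3,1) (1,3) (0,2) (2,0)
row 1: (0,0) (2,2) (3,3) (1,1)
row 2: (1,3) (3,1) (2,0) (0,2)
row 3: (2,2) (0,0) (1,1) (3,3)
Orthogonality requires all 16 pairs distinct.
But the pair (1,3) repeats: cell (0,1) has L1 = 1, L2 = 3, and cell (2,0) has L1 = 1, L2 = 3.
A repeated pair means some other pair never occurs (only 8 distinct pairs out of 16), so the squares are not orthogonal.
Conclusion: NO.

NO


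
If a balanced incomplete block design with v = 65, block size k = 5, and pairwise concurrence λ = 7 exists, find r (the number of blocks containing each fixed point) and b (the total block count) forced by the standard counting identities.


Any 2-(v, k, λ) BIBD satisfies two necessary conditions:
  (i)  Each point sits in r blocks, and counting incidences through any fixed point gives r(k − 1) = λ(v − 1), so r = λ(v − 1)/(k − 1).
  (ii) Total incidences bk = vr, so b = vr/k.
Step 1: r = λ(v − 1)/(k − 1) = 7·(65 − 1)/(5 − 1) = 7·64/4 = 448/4 = 112.
Step 2: b = vr/k = 65·112/5 = 7280/5 = 1456.
Check integrality: r = 112 ∈ Z ✓, b = 1456 ∈ Z ✓.
(These identities are necessary conditions: they determine r and b for any design with these parameters, but do not by themselves prove that one exists.)

r = 112, b = 1456.


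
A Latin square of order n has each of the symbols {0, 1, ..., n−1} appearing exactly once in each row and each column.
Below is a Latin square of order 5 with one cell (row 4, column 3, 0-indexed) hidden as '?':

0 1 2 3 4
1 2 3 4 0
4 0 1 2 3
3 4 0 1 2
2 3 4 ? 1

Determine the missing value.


Row 4 contains symbols [1, 2, 3, 4] — missing [0].
Column 3 contains symbols [1, 2, 3, 4] — missing [0].
The missing symbol must appear in both missing sets; intersection = [0].
Therefore the hidden value is 0.

Missing value = 0.


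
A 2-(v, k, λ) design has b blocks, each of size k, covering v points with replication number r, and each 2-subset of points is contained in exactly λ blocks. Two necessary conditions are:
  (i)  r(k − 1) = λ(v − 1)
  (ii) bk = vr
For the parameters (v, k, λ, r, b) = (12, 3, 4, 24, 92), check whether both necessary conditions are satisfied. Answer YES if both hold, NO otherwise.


Condition (i): r(k − 1) = 24·2 = 48; λ(v − 1) = 4·11 = 44. Match? NO.
Condition (ii): bk = 92·3 = 276; vr = 12·24 = 288. Match? NO.
Both conditions hold? NO.

NO
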